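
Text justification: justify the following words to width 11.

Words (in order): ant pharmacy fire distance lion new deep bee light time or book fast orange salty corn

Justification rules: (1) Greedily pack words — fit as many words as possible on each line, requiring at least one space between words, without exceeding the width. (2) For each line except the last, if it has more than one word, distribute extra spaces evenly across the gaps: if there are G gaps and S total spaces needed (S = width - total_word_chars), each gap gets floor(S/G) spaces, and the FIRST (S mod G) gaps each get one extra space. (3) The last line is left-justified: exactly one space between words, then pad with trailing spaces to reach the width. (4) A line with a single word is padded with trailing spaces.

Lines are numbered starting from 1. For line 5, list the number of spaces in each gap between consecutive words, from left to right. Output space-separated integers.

Answer: 4

Derivation:
Line 1: ['ant'] (min_width=3, slack=8)
Line 2: ['pharmacy'] (min_width=8, slack=3)
Line 3: ['fire'] (min_width=4, slack=7)
Line 4: ['distance'] (min_width=8, slack=3)
Line 5: ['lion', 'new'] (min_width=8, slack=3)
Line 6: ['deep', 'bee'] (min_width=8, slack=3)
Line 7: ['light', 'time'] (min_width=10, slack=1)
Line 8: ['or', 'book'] (min_width=7, slack=4)
Line 9: ['fast', 'orange'] (min_width=11, slack=0)
Line 10: ['salty', 'corn'] (min_width=10, slack=1)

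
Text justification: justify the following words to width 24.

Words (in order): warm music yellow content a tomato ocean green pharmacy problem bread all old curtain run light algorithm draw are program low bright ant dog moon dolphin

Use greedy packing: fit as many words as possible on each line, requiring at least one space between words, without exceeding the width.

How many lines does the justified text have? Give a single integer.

Line 1: ['warm', 'music', 'yellow'] (min_width=17, slack=7)
Line 2: ['content', 'a', 'tomato', 'ocean'] (min_width=22, slack=2)
Line 3: ['green', 'pharmacy', 'problem'] (min_width=22, slack=2)
Line 4: ['bread', 'all', 'old', 'curtain'] (min_width=21, slack=3)
Line 5: ['run', 'light', 'algorithm', 'draw'] (min_width=24, slack=0)
Line 6: ['are', 'program', 'low', 'bright'] (min_width=22, slack=2)
Line 7: ['ant', 'dog', 'moon', 'dolphin'] (min_width=20, slack=4)
Total lines: 7

Answer: 7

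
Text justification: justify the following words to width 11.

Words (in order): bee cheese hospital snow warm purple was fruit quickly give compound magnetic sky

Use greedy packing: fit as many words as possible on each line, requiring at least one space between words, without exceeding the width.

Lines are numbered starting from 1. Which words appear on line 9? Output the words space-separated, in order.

Answer: magnetic

Derivation:
Line 1: ['bee', 'cheese'] (min_width=10, slack=1)
Line 2: ['hospital'] (min_width=8, slack=3)
Line 3: ['snow', 'warm'] (min_width=9, slack=2)
Line 4: ['purple', 'was'] (min_width=10, slack=1)
Line 5: ['fruit'] (min_width=5, slack=6)
Line 6: ['quickly'] (min_width=7, slack=4)
Line 7: ['give'] (min_width=4, slack=7)
Line 8: ['compound'] (min_width=8, slack=3)
Line 9: ['magnetic'] (min_width=8, slack=3)
Line 10: ['sky'] (min_width=3, slack=8)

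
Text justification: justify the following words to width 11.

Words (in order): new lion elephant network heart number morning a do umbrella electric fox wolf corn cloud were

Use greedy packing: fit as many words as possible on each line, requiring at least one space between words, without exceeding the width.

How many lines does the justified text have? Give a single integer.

Answer: 11

Derivation:
Line 1: ['new', 'lion'] (min_width=8, slack=3)
Line 2: ['elephant'] (min_width=8, slack=3)
Line 3: ['network'] (min_width=7, slack=4)
Line 4: ['heart'] (min_width=5, slack=6)
Line 5: ['number'] (min_width=6, slack=5)
Line 6: ['morning', 'a'] (min_width=9, slack=2)
Line 7: ['do', 'umbrella'] (min_width=11, slack=0)
Line 8: ['electric'] (min_width=8, slack=3)
Line 9: ['fox', 'wolf'] (min_width=8, slack=3)
Line 10: ['corn', 'cloud'] (min_width=10, slack=1)
Line 11: ['were'] (min_width=4, slack=7)
Total lines: 11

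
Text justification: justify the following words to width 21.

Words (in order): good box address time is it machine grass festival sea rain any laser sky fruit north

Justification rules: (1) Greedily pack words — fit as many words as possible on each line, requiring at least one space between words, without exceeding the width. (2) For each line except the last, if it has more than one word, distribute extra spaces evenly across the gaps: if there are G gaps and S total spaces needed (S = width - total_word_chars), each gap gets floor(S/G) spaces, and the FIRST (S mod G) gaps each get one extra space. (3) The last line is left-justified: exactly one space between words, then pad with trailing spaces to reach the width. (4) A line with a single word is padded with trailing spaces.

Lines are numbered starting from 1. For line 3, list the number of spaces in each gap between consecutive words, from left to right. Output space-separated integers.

Answer: 1 1 1

Derivation:
Line 1: ['good', 'box', 'address', 'time'] (min_width=21, slack=0)
Line 2: ['is', 'it', 'machine', 'grass'] (min_width=19, slack=2)
Line 3: ['festival', 'sea', 'rain', 'any'] (min_width=21, slack=0)
Line 4: ['laser', 'sky', 'fruit', 'north'] (min_width=21, slack=0)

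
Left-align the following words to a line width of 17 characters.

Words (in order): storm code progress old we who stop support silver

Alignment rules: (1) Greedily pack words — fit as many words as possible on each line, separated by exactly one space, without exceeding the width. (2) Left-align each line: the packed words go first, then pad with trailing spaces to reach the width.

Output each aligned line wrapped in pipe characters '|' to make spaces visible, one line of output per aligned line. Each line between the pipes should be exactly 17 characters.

Line 1: ['storm', 'code'] (min_width=10, slack=7)
Line 2: ['progress', 'old', 'we'] (min_width=15, slack=2)
Line 3: ['who', 'stop', 'support'] (min_width=16, slack=1)
Line 4: ['silver'] (min_width=6, slack=11)

Answer: |storm code       |
|progress old we  |
|who stop support |
|silver           |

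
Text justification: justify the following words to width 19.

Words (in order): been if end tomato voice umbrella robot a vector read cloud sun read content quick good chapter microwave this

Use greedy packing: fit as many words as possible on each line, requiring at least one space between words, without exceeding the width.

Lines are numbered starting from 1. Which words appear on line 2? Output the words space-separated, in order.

Line 1: ['been', 'if', 'end', 'tomato'] (min_width=18, slack=1)
Line 2: ['voice', 'umbrella'] (min_width=14, slack=5)
Line 3: ['robot', 'a', 'vector', 'read'] (min_width=19, slack=0)
Line 4: ['cloud', 'sun', 'read'] (min_width=14, slack=5)
Line 5: ['content', 'quick', 'good'] (min_width=18, slack=1)
Line 6: ['chapter', 'microwave'] (min_width=17, slack=2)
Line 7: ['this'] (min_width=4, slack=15)

Answer: voice umbrella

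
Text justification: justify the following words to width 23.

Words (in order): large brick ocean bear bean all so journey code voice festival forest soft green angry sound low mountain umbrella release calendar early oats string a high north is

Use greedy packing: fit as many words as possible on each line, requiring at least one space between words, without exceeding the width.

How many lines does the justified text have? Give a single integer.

Answer: 8

Derivation:
Line 1: ['large', 'brick', 'ocean', 'bear'] (min_width=22, slack=1)
Line 2: ['bean', 'all', 'so', 'journey'] (min_width=19, slack=4)
Line 3: ['code', 'voice', 'festival'] (min_width=19, slack=4)
Line 4: ['forest', 'soft', 'green', 'angry'] (min_width=23, slack=0)
Line 5: ['sound', 'low', 'mountain'] (min_width=18, slack=5)
Line 6: ['umbrella', 'release'] (min_width=16, slack=7)
Line 7: ['calendar', 'early', 'oats'] (min_width=19, slack=4)
Line 8: ['string', 'a', 'high', 'north', 'is'] (min_width=22, slack=1)
Total lines: 8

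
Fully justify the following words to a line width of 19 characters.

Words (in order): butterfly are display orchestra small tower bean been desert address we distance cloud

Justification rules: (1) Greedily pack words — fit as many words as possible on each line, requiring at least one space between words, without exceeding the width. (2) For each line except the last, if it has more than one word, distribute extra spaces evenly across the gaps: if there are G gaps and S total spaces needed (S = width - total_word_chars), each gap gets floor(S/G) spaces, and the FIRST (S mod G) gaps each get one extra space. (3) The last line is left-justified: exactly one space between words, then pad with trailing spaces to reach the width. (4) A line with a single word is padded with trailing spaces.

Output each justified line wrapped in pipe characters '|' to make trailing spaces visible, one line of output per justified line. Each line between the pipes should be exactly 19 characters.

Answer: |butterfly       are|
|display   orchestra|
|small   tower  bean|
|been desert address|
|we distance cloud  |

Derivation:
Line 1: ['butterfly', 'are'] (min_width=13, slack=6)
Line 2: ['display', 'orchestra'] (min_width=17, slack=2)
Line 3: ['small', 'tower', 'bean'] (min_width=16, slack=3)
Line 4: ['been', 'desert', 'address'] (min_width=19, slack=0)
Line 5: ['we', 'distance', 'cloud'] (min_width=17, slack=2)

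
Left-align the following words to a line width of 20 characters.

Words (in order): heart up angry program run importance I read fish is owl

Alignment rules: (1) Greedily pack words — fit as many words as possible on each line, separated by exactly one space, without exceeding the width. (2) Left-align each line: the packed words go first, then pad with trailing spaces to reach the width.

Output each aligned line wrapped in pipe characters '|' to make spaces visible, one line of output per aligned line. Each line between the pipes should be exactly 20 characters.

Answer: |heart up angry      |
|program run         |
|importance I read   |
|fish is owl         |

Derivation:
Line 1: ['heart', 'up', 'angry'] (min_width=14, slack=6)
Line 2: ['program', 'run'] (min_width=11, slack=9)
Line 3: ['importance', 'I', 'read'] (min_width=17, slack=3)
Line 4: ['fish', 'is', 'owl'] (min_width=11, slack=9)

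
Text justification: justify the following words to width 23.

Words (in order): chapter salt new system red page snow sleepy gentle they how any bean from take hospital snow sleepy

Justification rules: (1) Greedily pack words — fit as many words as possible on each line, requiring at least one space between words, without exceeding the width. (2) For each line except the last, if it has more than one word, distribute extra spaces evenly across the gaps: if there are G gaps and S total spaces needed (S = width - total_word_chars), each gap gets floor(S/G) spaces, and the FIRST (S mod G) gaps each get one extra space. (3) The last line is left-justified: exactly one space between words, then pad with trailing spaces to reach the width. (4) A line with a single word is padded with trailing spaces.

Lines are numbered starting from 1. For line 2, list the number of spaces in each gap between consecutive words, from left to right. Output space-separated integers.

Line 1: ['chapter', 'salt', 'new', 'system'] (min_width=23, slack=0)
Line 2: ['red', 'page', 'snow', 'sleepy'] (min_width=20, slack=3)
Line 3: ['gentle', 'they', 'how', 'any'] (min_width=19, slack=4)
Line 4: ['bean', 'from', 'take', 'hospital'] (min_width=23, slack=0)
Line 5: ['snow', 'sleepy'] (min_width=11, slack=12)

Answer: 2 2 2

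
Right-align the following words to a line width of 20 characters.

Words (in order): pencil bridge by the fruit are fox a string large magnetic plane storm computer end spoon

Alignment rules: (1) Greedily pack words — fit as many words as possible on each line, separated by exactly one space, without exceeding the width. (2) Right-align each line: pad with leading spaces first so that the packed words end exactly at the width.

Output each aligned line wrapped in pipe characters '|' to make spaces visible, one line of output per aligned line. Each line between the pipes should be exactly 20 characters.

Answer: |pencil bridge by the|
|     fruit are fox a|
|        string large|
|magnetic plane storm|
|  computer end spoon|

Derivation:
Line 1: ['pencil', 'bridge', 'by', 'the'] (min_width=20, slack=0)
Line 2: ['fruit', 'are', 'fox', 'a'] (min_width=15, slack=5)
Line 3: ['string', 'large'] (min_width=12, slack=8)
Line 4: ['magnetic', 'plane', 'storm'] (min_width=20, slack=0)
Line 5: ['computer', 'end', 'spoon'] (min_width=18, slack=2)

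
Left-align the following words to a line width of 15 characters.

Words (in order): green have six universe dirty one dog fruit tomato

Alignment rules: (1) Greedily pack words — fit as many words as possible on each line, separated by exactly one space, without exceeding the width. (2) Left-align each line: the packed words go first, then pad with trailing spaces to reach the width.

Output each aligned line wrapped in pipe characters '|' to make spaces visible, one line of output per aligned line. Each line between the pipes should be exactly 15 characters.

Answer: |green have six |
|universe dirty |
|one dog fruit  |
|tomato         |

Derivation:
Line 1: ['green', 'have', 'six'] (min_width=14, slack=1)
Line 2: ['universe', 'dirty'] (min_width=14, slack=1)
Line 3: ['one', 'dog', 'fruit'] (min_width=13, slack=2)
Line 4: ['tomato'] (min_width=6, slack=9)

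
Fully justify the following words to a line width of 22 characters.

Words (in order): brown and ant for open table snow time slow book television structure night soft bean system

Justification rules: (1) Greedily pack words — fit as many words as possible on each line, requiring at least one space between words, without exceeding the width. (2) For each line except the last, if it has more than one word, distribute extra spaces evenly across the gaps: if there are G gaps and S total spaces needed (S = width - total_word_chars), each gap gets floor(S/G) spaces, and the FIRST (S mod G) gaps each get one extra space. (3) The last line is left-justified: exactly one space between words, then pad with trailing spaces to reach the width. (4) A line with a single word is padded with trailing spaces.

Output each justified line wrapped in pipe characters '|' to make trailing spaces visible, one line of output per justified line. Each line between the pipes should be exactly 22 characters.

Line 1: ['brown', 'and', 'ant', 'for', 'open'] (min_width=22, slack=0)
Line 2: ['table', 'snow', 'time', 'slow'] (min_width=20, slack=2)
Line 3: ['book', 'television'] (min_width=15, slack=7)
Line 4: ['structure', 'night', 'soft'] (min_width=20, slack=2)
Line 5: ['bean', 'system'] (min_width=11, slack=11)

Answer: |brown and ant for open|
|table  snow  time slow|
|book        television|
|structure  night  soft|
|bean system           |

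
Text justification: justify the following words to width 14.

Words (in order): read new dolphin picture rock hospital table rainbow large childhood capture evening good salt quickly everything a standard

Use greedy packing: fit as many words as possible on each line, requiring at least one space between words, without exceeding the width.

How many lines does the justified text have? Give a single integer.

Answer: 11

Derivation:
Line 1: ['read', 'new'] (min_width=8, slack=6)
Line 2: ['dolphin'] (min_width=7, slack=7)
Line 3: ['picture', 'rock'] (min_width=12, slack=2)
Line 4: ['hospital', 'table'] (min_width=14, slack=0)
Line 5: ['rainbow', 'large'] (min_width=13, slack=1)
Line 6: ['childhood'] (min_width=9, slack=5)
Line 7: ['capture'] (min_width=7, slack=7)
Line 8: ['evening', 'good'] (min_width=12, slack=2)
Line 9: ['salt', 'quickly'] (min_width=12, slack=2)
Line 10: ['everything', 'a'] (min_width=12, slack=2)
Line 11: ['standard'] (min_width=8, slack=6)
Total lines: 11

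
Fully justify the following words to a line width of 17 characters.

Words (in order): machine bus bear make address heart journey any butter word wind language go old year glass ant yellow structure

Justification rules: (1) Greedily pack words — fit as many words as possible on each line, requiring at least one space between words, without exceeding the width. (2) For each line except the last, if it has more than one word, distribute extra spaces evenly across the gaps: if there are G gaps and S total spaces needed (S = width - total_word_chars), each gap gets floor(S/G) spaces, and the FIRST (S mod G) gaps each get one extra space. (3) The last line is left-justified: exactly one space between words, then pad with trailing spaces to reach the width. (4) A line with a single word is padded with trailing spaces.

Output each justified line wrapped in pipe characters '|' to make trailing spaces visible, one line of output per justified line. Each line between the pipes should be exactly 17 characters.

Answer: |machine  bus bear|
|make      address|
|heart journey any|
|butter  word wind|
|language  go  old|
|year   glass  ant|
|yellow structure |

Derivation:
Line 1: ['machine', 'bus', 'bear'] (min_width=16, slack=1)
Line 2: ['make', 'address'] (min_width=12, slack=5)
Line 3: ['heart', 'journey', 'any'] (min_width=17, slack=0)
Line 4: ['butter', 'word', 'wind'] (min_width=16, slack=1)
Line 5: ['language', 'go', 'old'] (min_width=15, slack=2)
Line 6: ['year', 'glass', 'ant'] (min_width=14, slack=3)
Line 7: ['yellow', 'structure'] (min_width=16, slack=1)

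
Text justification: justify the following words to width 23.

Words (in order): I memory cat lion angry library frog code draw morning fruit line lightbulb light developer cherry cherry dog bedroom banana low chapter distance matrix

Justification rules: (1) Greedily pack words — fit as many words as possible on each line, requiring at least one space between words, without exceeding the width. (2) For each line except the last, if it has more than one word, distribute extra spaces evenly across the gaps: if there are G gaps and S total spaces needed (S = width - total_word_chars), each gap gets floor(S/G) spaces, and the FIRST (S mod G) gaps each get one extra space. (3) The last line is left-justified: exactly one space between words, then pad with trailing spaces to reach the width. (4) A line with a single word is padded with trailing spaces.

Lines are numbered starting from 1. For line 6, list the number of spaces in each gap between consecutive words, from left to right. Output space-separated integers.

Line 1: ['I', 'memory', 'cat', 'lion', 'angry'] (min_width=23, slack=0)
Line 2: ['library', 'frog', 'code', 'draw'] (min_width=22, slack=1)
Line 3: ['morning', 'fruit', 'line'] (min_width=18, slack=5)
Line 4: ['lightbulb', 'light'] (min_width=15, slack=8)
Line 5: ['developer', 'cherry', 'cherry'] (min_width=23, slack=0)
Line 6: ['dog', 'bedroom', 'banana', 'low'] (min_width=22, slack=1)
Line 7: ['chapter', 'distance', 'matrix'] (min_width=23, slack=0)

Answer: 2 1 1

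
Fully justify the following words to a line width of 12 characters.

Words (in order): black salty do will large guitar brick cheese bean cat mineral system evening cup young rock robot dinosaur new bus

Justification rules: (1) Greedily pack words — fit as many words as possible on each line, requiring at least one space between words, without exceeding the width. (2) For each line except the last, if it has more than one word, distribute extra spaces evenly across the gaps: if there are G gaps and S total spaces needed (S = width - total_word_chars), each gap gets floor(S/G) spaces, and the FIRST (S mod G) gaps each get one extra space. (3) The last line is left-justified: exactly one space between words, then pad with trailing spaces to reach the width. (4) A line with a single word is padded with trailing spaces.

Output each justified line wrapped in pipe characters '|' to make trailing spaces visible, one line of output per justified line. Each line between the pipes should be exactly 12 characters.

Answer: |black  salty|
|do      will|
|large guitar|
|brick cheese|
|bean     cat|
|mineral     |
|system      |
|evening  cup|
|young   rock|
|robot       |
|dinosaur new|
|bus         |

Derivation:
Line 1: ['black', 'salty'] (min_width=11, slack=1)
Line 2: ['do', 'will'] (min_width=7, slack=5)
Line 3: ['large', 'guitar'] (min_width=12, slack=0)
Line 4: ['brick', 'cheese'] (min_width=12, slack=0)
Line 5: ['bean', 'cat'] (min_width=8, slack=4)
Line 6: ['mineral'] (min_width=7, slack=5)
Line 7: ['system'] (min_width=6, slack=6)
Line 8: ['evening', 'cup'] (min_width=11, slack=1)
Line 9: ['young', 'rock'] (min_width=10, slack=2)
Line 10: ['robot'] (min_width=5, slack=7)
Line 11: ['dinosaur', 'new'] (min_width=12, slack=0)
Line 12: ['bus'] (min_width=3, slack=9)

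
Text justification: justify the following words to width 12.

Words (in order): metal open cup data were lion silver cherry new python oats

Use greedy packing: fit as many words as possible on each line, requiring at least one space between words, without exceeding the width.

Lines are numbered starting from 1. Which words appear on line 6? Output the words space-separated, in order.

Line 1: ['metal', 'open'] (min_width=10, slack=2)
Line 2: ['cup', 'data'] (min_width=8, slack=4)
Line 3: ['were', 'lion'] (min_width=9, slack=3)
Line 4: ['silver'] (min_width=6, slack=6)
Line 5: ['cherry', 'new'] (min_width=10, slack=2)
Line 6: ['python', 'oats'] (min_width=11, slack=1)

Answer: python oats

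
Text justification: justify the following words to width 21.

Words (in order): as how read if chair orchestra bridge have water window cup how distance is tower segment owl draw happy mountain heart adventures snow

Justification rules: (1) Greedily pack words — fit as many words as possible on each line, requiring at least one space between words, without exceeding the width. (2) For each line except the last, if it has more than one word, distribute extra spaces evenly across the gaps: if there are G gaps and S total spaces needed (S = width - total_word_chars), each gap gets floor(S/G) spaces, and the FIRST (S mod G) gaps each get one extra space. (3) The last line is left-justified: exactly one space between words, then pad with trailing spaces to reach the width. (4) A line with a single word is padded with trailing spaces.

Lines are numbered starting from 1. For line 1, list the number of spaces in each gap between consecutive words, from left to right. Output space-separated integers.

Line 1: ['as', 'how', 'read', 'if', 'chair'] (min_width=20, slack=1)
Line 2: ['orchestra', 'bridge', 'have'] (min_width=21, slack=0)
Line 3: ['water', 'window', 'cup', 'how'] (min_width=20, slack=1)
Line 4: ['distance', 'is', 'tower'] (min_width=17, slack=4)
Line 5: ['segment', 'owl', 'draw'] (min_width=16, slack=5)
Line 6: ['happy', 'mountain', 'heart'] (min_width=20, slack=1)
Line 7: ['adventures', 'snow'] (min_width=15, slack=6)

Answer: 2 1 1 1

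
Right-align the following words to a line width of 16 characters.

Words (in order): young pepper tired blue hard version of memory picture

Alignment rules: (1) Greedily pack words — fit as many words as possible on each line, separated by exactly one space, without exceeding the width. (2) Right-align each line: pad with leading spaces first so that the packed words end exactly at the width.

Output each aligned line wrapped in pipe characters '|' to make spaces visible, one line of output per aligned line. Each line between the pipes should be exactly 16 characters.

Answer: |    young pepper|
| tired blue hard|
|      version of|
|  memory picture|

Derivation:
Line 1: ['young', 'pepper'] (min_width=12, slack=4)
Line 2: ['tired', 'blue', 'hard'] (min_width=15, slack=1)
Line 3: ['version', 'of'] (min_width=10, slack=6)
Line 4: ['memory', 'picture'] (min_width=14, slack=2)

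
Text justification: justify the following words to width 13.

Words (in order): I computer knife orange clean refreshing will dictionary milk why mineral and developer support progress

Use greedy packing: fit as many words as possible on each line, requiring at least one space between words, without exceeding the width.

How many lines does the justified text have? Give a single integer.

Answer: 11

Derivation:
Line 1: ['I', 'computer'] (min_width=10, slack=3)
Line 2: ['knife', 'orange'] (min_width=12, slack=1)
Line 3: ['clean'] (min_width=5, slack=8)
Line 4: ['refreshing'] (min_width=10, slack=3)
Line 5: ['will'] (min_width=4, slack=9)
Line 6: ['dictionary'] (min_width=10, slack=3)
Line 7: ['milk', 'why'] (min_width=8, slack=5)
Line 8: ['mineral', 'and'] (min_width=11, slack=2)
Line 9: ['developer'] (min_width=9, slack=4)
Line 10: ['support'] (min_width=7, slack=6)
Line 11: ['progress'] (min_width=8, slack=5)
Total lines: 11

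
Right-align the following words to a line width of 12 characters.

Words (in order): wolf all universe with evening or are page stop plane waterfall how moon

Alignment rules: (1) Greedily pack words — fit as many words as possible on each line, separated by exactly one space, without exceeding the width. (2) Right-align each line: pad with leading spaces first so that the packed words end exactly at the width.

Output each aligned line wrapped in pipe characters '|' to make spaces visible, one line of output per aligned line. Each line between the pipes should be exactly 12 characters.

Line 1: ['wolf', 'all'] (min_width=8, slack=4)
Line 2: ['universe'] (min_width=8, slack=4)
Line 3: ['with', 'evening'] (min_width=12, slack=0)
Line 4: ['or', 'are', 'page'] (min_width=11, slack=1)
Line 5: ['stop', 'plane'] (min_width=10, slack=2)
Line 6: ['waterfall'] (min_width=9, slack=3)
Line 7: ['how', 'moon'] (min_width=8, slack=4)

Answer: |    wolf all|
|    universe|
|with evening|
| or are page|
|  stop plane|
|   waterfall|
|    how moon|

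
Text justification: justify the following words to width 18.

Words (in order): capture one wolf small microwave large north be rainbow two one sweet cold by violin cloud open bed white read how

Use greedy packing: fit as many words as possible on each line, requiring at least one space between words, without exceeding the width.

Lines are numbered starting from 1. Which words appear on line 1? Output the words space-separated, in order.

Line 1: ['capture', 'one', 'wolf'] (min_width=16, slack=2)
Line 2: ['small', 'microwave'] (min_width=15, slack=3)
Line 3: ['large', 'north', 'be'] (min_width=14, slack=4)
Line 4: ['rainbow', 'two', 'one'] (min_width=15, slack=3)
Line 5: ['sweet', 'cold', 'by'] (min_width=13, slack=5)
Line 6: ['violin', 'cloud', 'open'] (min_width=17, slack=1)
Line 7: ['bed', 'white', 'read', 'how'] (min_width=18, slack=0)

Answer: capture one wolf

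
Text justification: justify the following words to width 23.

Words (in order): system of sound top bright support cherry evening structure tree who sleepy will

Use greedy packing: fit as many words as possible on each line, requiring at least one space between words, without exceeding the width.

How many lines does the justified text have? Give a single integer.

Answer: 4

Derivation:
Line 1: ['system', 'of', 'sound', 'top'] (min_width=19, slack=4)
Line 2: ['bright', 'support', 'cherry'] (min_width=21, slack=2)
Line 3: ['evening', 'structure', 'tree'] (min_width=22, slack=1)
Line 4: ['who', 'sleepy', 'will'] (min_width=15, slack=8)
Total lines: 4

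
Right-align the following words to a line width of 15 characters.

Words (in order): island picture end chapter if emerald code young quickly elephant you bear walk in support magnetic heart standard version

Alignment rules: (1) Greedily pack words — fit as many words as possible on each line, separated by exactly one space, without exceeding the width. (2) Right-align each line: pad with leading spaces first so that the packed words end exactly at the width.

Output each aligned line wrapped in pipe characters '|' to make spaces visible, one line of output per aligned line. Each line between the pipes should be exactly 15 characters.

Answer: | island picture|
| end chapter if|
|   emerald code|
|  young quickly|
|   elephant you|
|   bear walk in|
|        support|
| magnetic heart|
|       standard|
|        version|

Derivation:
Line 1: ['island', 'picture'] (min_width=14, slack=1)
Line 2: ['end', 'chapter', 'if'] (min_width=14, slack=1)
Line 3: ['emerald', 'code'] (min_width=12, slack=3)
Line 4: ['young', 'quickly'] (min_width=13, slack=2)
Line 5: ['elephant', 'you'] (min_width=12, slack=3)
Line 6: ['bear', 'walk', 'in'] (min_width=12, slack=3)
Line 7: ['support'] (min_width=7, slack=8)
Line 8: ['magnetic', 'heart'] (min_width=14, slack=1)
Line 9: ['standard'] (min_width=8, slack=7)
Line 10: ['version'] (min_width=7, slack=8)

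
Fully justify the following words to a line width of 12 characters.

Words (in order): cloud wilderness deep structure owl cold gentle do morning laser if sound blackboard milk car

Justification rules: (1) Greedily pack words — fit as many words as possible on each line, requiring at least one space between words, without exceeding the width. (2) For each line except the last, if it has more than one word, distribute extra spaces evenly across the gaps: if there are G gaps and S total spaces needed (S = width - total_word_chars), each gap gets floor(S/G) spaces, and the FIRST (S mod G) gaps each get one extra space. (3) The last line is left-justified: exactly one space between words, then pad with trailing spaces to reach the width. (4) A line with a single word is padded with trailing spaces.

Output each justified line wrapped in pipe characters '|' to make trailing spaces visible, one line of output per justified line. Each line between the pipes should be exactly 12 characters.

Answer: |cloud       |
|wilderness  |
|deep        |
|structure   |
|owl     cold|
|gentle    do|
|morning     |
|laser     if|
|sound       |
|blackboard  |
|milk car    |

Derivation:
Line 1: ['cloud'] (min_width=5, slack=7)
Line 2: ['wilderness'] (min_width=10, slack=2)
Line 3: ['deep'] (min_width=4, slack=8)
Line 4: ['structure'] (min_width=9, slack=3)
Line 5: ['owl', 'cold'] (min_width=8, slack=4)
Line 6: ['gentle', 'do'] (min_width=9, slack=3)
Line 7: ['morning'] (min_width=7, slack=5)
Line 8: ['laser', 'if'] (min_width=8, slack=4)
Line 9: ['sound'] (min_width=5, slack=7)
Line 10: ['blackboard'] (min_width=10, slack=2)
Line 11: ['milk', 'car'] (min_width=8, slack=4)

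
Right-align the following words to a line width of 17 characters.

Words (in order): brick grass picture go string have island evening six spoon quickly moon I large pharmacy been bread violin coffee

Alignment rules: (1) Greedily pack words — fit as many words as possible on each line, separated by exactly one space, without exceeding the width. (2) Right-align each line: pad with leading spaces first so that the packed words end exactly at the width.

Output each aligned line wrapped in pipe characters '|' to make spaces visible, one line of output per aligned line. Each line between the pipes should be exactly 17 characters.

Line 1: ['brick', 'grass'] (min_width=11, slack=6)
Line 2: ['picture', 'go', 'string'] (min_width=17, slack=0)
Line 3: ['have', 'island'] (min_width=11, slack=6)
Line 4: ['evening', 'six', 'spoon'] (min_width=17, slack=0)
Line 5: ['quickly', 'moon', 'I'] (min_width=14, slack=3)
Line 6: ['large', 'pharmacy'] (min_width=14, slack=3)
Line 7: ['been', 'bread', 'violin'] (min_width=17, slack=0)
Line 8: ['coffee'] (min_width=6, slack=11)

Answer: |      brick grass|
|picture go string|
|      have island|
|evening six spoon|
|   quickly moon I|
|   large pharmacy|
|been bread violin|
|           coffee|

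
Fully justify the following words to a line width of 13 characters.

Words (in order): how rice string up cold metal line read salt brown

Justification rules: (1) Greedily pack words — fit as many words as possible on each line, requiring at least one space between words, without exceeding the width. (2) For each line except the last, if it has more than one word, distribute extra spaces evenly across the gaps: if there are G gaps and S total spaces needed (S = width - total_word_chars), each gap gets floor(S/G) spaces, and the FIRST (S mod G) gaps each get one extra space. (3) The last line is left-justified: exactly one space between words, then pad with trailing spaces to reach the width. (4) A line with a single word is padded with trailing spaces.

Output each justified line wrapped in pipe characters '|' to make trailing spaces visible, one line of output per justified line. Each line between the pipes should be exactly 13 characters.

Line 1: ['how', 'rice'] (min_width=8, slack=5)
Line 2: ['string', 'up'] (min_width=9, slack=4)
Line 3: ['cold', 'metal'] (min_width=10, slack=3)
Line 4: ['line', 'read'] (min_width=9, slack=4)
Line 5: ['salt', 'brown'] (min_width=10, slack=3)

Answer: |how      rice|
|string     up|
|cold    metal|
|line     read|
|salt brown   |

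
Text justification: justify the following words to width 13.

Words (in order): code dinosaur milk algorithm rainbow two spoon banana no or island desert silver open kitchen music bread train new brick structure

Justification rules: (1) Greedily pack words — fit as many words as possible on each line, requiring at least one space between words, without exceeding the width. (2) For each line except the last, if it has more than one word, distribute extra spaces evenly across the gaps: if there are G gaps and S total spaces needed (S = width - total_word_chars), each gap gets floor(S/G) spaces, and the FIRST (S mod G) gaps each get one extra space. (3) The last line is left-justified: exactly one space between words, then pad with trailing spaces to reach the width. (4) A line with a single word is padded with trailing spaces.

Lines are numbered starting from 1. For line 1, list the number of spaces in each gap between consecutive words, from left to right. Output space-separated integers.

Answer: 1

Derivation:
Line 1: ['code', 'dinosaur'] (min_width=13, slack=0)
Line 2: ['milk'] (min_width=4, slack=9)
Line 3: ['algorithm'] (min_width=9, slack=4)
Line 4: ['rainbow', 'two'] (min_width=11, slack=2)
Line 5: ['spoon', 'banana'] (min_width=12, slack=1)
Line 6: ['no', 'or', 'island'] (min_width=12, slack=1)
Line 7: ['desert', 'silver'] (min_width=13, slack=0)
Line 8: ['open', 'kitchen'] (min_width=12, slack=1)
Line 9: ['music', 'bread'] (min_width=11, slack=2)
Line 10: ['train', 'new'] (min_width=9, slack=4)
Line 11: ['brick'] (min_width=5, slack=8)
Line 12: ['structure'] (min_width=9, slack=4)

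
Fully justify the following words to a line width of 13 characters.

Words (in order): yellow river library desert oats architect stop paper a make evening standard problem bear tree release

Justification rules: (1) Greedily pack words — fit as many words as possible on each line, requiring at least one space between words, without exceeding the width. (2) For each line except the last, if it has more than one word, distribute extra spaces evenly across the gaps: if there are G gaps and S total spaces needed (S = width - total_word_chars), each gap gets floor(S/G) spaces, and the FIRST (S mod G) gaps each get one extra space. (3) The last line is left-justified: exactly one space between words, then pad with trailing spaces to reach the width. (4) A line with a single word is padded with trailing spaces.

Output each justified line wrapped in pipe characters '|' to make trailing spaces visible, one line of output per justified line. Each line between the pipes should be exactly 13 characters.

Line 1: ['yellow', 'river'] (min_width=12, slack=1)
Line 2: ['library'] (min_width=7, slack=6)
Line 3: ['desert', 'oats'] (min_width=11, slack=2)
Line 4: ['architect'] (min_width=9, slack=4)
Line 5: ['stop', 'paper', 'a'] (min_width=12, slack=1)
Line 6: ['make', 'evening'] (min_width=12, slack=1)
Line 7: ['standard'] (min_width=8, slack=5)
Line 8: ['problem', 'bear'] (min_width=12, slack=1)
Line 9: ['tree', 'release'] (min_width=12, slack=1)

Answer: |yellow  river|
|library      |
|desert   oats|
|architect    |
|stop  paper a|
|make  evening|
|standard     |
|problem  bear|
|tree release |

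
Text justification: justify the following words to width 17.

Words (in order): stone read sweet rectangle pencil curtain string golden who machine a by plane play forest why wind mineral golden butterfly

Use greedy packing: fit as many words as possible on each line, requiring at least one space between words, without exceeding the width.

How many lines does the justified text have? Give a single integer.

Line 1: ['stone', 'read', 'sweet'] (min_width=16, slack=1)
Line 2: ['rectangle', 'pencil'] (min_width=16, slack=1)
Line 3: ['curtain', 'string'] (min_width=14, slack=3)
Line 4: ['golden', 'who'] (min_width=10, slack=7)
Line 5: ['machine', 'a', 'by'] (min_width=12, slack=5)
Line 6: ['plane', 'play', 'forest'] (min_width=17, slack=0)
Line 7: ['why', 'wind', 'mineral'] (min_width=16, slack=1)
Line 8: ['golden', 'butterfly'] (min_width=16, slack=1)
Total lines: 8

Answer: 8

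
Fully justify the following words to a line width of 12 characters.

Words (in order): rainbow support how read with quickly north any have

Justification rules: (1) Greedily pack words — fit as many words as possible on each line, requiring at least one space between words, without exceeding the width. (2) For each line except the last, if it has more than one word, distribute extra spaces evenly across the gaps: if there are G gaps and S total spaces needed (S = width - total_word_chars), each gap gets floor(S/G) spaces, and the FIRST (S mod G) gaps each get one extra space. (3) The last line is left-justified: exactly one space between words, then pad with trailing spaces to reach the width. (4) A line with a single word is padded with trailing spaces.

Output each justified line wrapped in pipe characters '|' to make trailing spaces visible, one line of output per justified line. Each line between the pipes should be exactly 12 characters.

Answer: |rainbow     |
|support  how|
|read    with|
|quickly     |
|north    any|
|have        |

Derivation:
Line 1: ['rainbow'] (min_width=7, slack=5)
Line 2: ['support', 'how'] (min_width=11, slack=1)
Line 3: ['read', 'with'] (min_width=9, slack=3)
Line 4: ['quickly'] (min_width=7, slack=5)
Line 5: ['north', 'any'] (min_width=9, slack=3)
Line 6: ['have'] (min_width=4, slack=8)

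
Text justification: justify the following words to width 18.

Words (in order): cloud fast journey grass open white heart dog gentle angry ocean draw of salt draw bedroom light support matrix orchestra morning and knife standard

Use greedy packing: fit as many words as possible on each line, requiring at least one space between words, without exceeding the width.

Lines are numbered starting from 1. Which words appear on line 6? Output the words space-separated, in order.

Answer: bedroom light

Derivation:
Line 1: ['cloud', 'fast', 'journey'] (min_width=18, slack=0)
Line 2: ['grass', 'open', 'white'] (min_width=16, slack=2)
Line 3: ['heart', 'dog', 'gentle'] (min_width=16, slack=2)
Line 4: ['angry', 'ocean', 'draw'] (min_width=16, slack=2)
Line 5: ['of', 'salt', 'draw'] (min_width=12, slack=6)
Line 6: ['bedroom', 'light'] (min_width=13, slack=5)
Line 7: ['support', 'matrix'] (min_width=14, slack=4)
Line 8: ['orchestra', 'morning'] (min_width=17, slack=1)
Line 9: ['and', 'knife', 'standard'] (min_width=18, slack=0)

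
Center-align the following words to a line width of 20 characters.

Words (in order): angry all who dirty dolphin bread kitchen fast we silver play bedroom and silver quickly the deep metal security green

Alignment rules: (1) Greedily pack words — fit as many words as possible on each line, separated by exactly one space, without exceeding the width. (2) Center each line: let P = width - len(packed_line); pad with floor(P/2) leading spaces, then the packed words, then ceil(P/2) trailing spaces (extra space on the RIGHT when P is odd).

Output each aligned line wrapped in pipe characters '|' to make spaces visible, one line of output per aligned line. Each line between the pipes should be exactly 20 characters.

Line 1: ['angry', 'all', 'who', 'dirty'] (min_width=19, slack=1)
Line 2: ['dolphin', 'bread'] (min_width=13, slack=7)
Line 3: ['kitchen', 'fast', 'we'] (min_width=15, slack=5)
Line 4: ['silver', 'play', 'bedroom'] (min_width=19, slack=1)
Line 5: ['and', 'silver', 'quickly'] (min_width=18, slack=2)
Line 6: ['the', 'deep', 'metal'] (min_width=14, slack=6)
Line 7: ['security', 'green'] (min_width=14, slack=6)

Answer: |angry all who dirty |
|   dolphin bread    |
|  kitchen fast we   |
|silver play bedroom |
| and silver quickly |
|   the deep metal   |
|   security green   |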